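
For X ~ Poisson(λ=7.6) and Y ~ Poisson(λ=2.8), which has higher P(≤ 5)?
Y has higher probability (P(Y ≤ 5) = 0.9349 > P(X ≤ 5) = 0.2307)

Compute P(≤ 5) for each distribution:

X ~ Poisson(λ=7.6):
P(X ≤ 5) = 0.2307

Y ~ Poisson(λ=2.8):
P(Y ≤ 5) = 0.9349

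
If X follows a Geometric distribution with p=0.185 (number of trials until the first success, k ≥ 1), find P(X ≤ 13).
0.930008

We have X ~ Geometric(p=0.185) (number of trials until the first success, k ≥ 1).

The CDF gives us P(X ≤ k).

Using the CDF:
P(X ≤ 13) = 0.930008

This means there's approximately a 93.0% chance that X is at most 13.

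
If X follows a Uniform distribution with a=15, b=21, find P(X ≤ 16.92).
0.320000

We have X ~ Uniform(a=15, b=21).

The CDF gives us P(X ≤ k).

Using the CDF:
P(X ≤ 16.92) = 0.320000

This means there's approximately a 32.0% chance that X is at most 16.92.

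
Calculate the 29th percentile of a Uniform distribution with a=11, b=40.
19.4100

We have X ~ Uniform(a=11, b=40).

We want to find x such that P(X ≤ x) = 0.29.

This is the 29th percentile, which means 29% of values fall below this point.

Using the inverse CDF (quantile function):
x = F⁻¹(0.29) = 19.4100

Verification: P(X ≤ 19.4100) = 0.29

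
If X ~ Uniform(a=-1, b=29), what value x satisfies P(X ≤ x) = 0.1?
2.0000

We have X ~ Uniform(a=-1, b=29).

We want to find x such that P(X ≤ x) = 0.1.

This is the 10th percentile, which means 10% of values fall below this point.

Using the inverse CDF (quantile function):
x = F⁻¹(0.1) = 2.0000

Verification: P(X ≤ 2.0000) = 0.1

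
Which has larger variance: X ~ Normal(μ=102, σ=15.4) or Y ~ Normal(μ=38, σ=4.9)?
X has larger variance (237.1600 > 24.0100)

Compute the variance for each distribution:

X ~ Normal(μ=102, σ=15.4):
Var(X) = 237.1600

Y ~ Normal(μ=38, σ=4.9):
Var(Y) = 24.0100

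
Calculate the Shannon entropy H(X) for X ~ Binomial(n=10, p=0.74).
1.7293 nats

We have X ~ Binomial(n=10, p=0.74).

The Shannon entropy measures the uncertainty or information content of the distribution.

For a Binomial distribution with n=10, p=0.74:
H(X) = 1.7293 nats

(In bits, this would be 2.4948 bits.)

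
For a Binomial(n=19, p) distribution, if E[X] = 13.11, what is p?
p = 0.69

For a Binomial(n, p) distribution:
E[X] = n × p

Given n = 19 and E[X] = 13.11:
13.11 = 19 × p
p = 13.11 / 19 = 0.69

Verification: Binomial(19, 0.69) has E[X] = 13.11 ✓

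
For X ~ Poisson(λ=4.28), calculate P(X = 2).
0.126788

We have X ~ Poisson(λ=4.28).

For a Poisson distribution, the PMF gives us the probability of each outcome.

Using the PMF formula:
P(X = 2) = 0.126788

Rounded to 4 decimal places: 0.1268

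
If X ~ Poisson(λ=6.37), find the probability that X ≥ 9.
0.193219

We have X ~ Poisson(λ=6.37).

For discrete distributions, P(X ≥ 9) = 1 - P(X ≤ 8).

P(X ≤ 8) = 0.806781
P(X ≥ 9) = 1 - 0.806781 = 0.193219

So there's approximately a 19.3% chance that X is at least 9.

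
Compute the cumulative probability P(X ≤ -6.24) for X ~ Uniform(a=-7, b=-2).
0.152000

We have X ~ Uniform(a=-7, b=-2).

The CDF gives us P(X ≤ k).

Using the CDF:
P(X ≤ -6.24) = 0.152000

This means there's approximately a 15.2% chance that X is at most -6.24.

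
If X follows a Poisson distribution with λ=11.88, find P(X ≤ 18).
0.965558

We have X ~ Poisson(λ=11.88).

The CDF gives us P(X ≤ k).

Using the CDF:
P(X ≤ 18) = 0.965558

This means there's approximately a 96.6% chance that X is at most 18.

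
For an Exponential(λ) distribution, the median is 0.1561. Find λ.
λ = 4.4404

For X ~ Exponential(λ), the CDF is F(x) = 1 - e^(-λx).
The median m satisfies F(m) = 0.5:
1 - e^(-λm) = 0.5
e^(-λm) = 0.5
λm = ln(2)
m = ln(2) / λ

Given m = 0.1561:
λ = ln(2) / 0.1561 = 0.693147 / 0.1561 = 4.4404

Verification: ln(2) / 4.4404 = 0.1561 ✓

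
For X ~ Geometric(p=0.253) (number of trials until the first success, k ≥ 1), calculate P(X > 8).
0.096954

We have X ~ Geometric(p=0.253) (number of trials until the first success, k ≥ 1).

P(X > 8) = 1 - P(X ≤ 8)
                = 1 - F(8)
                = 1 - 0.903046
                = 0.096954

So there's approximately a 9.7% chance that X exceeds 8.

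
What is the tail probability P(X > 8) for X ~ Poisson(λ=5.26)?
0.086395

We have X ~ Poisson(λ=5.26).

P(X > 8) = 1 - P(X ≤ 8)
                = 1 - F(8)
                = 1 - 0.913605
                = 0.086395

So there's approximately a 8.6% chance that X exceeds 8.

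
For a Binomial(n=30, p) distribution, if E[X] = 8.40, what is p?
p = 0.28

For a Binomial(n, p) distribution:
E[X] = n × p

Given n = 30 and E[X] = 8.40:
8.40 = 30 × p
p = 8.40 / 30 = 0.28

Verification: Binomial(30, 0.28) has E[X] = 8.40 ✓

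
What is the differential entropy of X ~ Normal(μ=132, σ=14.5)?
4.0931 nats

We have X ~ Normal(μ=132, σ=14.5).

The differential entropy measures the uncertainty or information content of the distribution.

For a Normal distribution with μ=132, σ=14.5:
h(X) = 4.0931 nats

(In bits, this would be 5.9051 bits.)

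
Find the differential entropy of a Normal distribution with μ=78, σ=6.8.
3.3359 nats

We have X ~ Normal(μ=78, σ=6.8).

The differential entropy measures the uncertainty or information content of the distribution.

For a Normal distribution with μ=78, σ=6.8:
h(X) = 3.3359 nats

(In bits, this would be 4.8126 bits.)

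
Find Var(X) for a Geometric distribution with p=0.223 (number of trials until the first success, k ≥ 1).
15.6247

We have X ~ Geometric(p=0.223) (number of trials until the first success, k ≥ 1).

For a Geometric distribution with p=0.223 (number of trials until the first success, k ≥ 1):
Var(X) = 15.6247

The variance measures the spread of the distribution around the mean.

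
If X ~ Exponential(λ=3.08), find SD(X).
0.3247

We have X ~ Exponential(λ=3.08).

For an Exponential distribution with λ=3.08:
σ = √Var(X) = 0.3247

The standard deviation is the square root of the variance.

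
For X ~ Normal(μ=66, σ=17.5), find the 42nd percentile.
62.4669

We have X ~ Normal(μ=66, σ=17.5).

We want to find x such that P(X ≤ x) = 0.42.

This is the 42nd percentile, which means 42% of values fall below this point.

Using the inverse CDF (quantile function):
x = F⁻¹(0.42) = 62.4669

Verification: P(X ≤ 62.4669) = 0.42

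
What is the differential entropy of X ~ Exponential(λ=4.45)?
-0.4929 nats

We have X ~ Exponential(λ=4.45).

The differential entropy measures the uncertainty or information content of the distribution.

For an Exponential distribution with λ=4.45:
h(X) = -0.4929 nats

(In bits, this would be -0.7111 bits.)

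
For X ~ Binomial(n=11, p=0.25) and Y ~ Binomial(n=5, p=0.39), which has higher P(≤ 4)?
Y has higher probability (P(Y ≤ 4) = 0.9910 > P(X ≤ 4) = 0.8854)

Compute P(≤ 4) for each distribution:

X ~ Binomial(n=11, p=0.25):
P(X ≤ 4) = 0.8854

Y ~ Binomial(n=5, p=0.39):
P(Y ≤ 4) = 0.9910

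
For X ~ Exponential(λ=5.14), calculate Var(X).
0.0379

We have X ~ Exponential(λ=5.14).

For an Exponential distribution with λ=5.14:
Var(X) = 0.0379

The variance measures the spread of the distribution around the mean.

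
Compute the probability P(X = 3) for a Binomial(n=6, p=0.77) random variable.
0.111093

We have X ~ Binomial(n=6, p=0.77).

For a Binomial distribution, the PMF gives us the probability of each outcome.

Using the PMF formula:
P(X = 3) = 0.111093

Rounded to 4 decimal places: 0.1111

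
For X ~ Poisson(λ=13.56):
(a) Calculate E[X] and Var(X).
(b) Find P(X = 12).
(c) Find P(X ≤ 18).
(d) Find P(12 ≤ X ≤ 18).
(a) E[X] = 13.5600, Var(X) = 13.5600
(b) P(X = 12) = 0.104171
(c) P(X ≤ 18) = 0.905500
(d) P(12 ≤ X ≤ 18) = 0.606609

We have X ~ Poisson(λ=13.56).

(a) Moments:
E[X] = 13.5600
Var(X) = 13.5600
σ = √Var(X) = 3.6824

(b) Point probability using PMF:
P(X = 12) = 0.104171

(c) Cumulative probability using CDF:
P(X ≤ 18) = F(18) = 0.905500

(d) Range probability:
P(12 ≤ X ≤ 18) = P(X ≤ 18) - P(X ≤ 11)
                   = F(18) - F(11)
                   = 0.905500 - 0.298891
                   = 0.606609

This means approximately 60.7% of outcomes fall in the interval [12, 18].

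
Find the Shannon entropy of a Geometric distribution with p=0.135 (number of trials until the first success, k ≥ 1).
2.9317 nats

We have X ~ Geometric(p=0.135) (number of trials until the first success, k ≥ 1).

The Shannon entropy measures the uncertainty or information content of the distribution.

For a Geometric distribution with p=0.135 (number of trials until the first success, k ≥ 1):
H(X) = 2.9317 nats

(In bits, this would be 4.2296 bits.)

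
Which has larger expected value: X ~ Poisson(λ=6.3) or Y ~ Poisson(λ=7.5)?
Y has larger mean (7.5000 > 6.3000)

Compute the expected value for each distribution:

X ~ Poisson(λ=6.3):
E[X] = 6.3000

Y ~ Poisson(λ=7.5):
E[Y] = 7.5000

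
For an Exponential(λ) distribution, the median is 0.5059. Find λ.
λ = 1.3701

For X ~ Exponential(λ), the CDF is F(x) = 1 - e^(-λx).
The median m satisfies F(m) = 0.5:
1 - e^(-λm) = 0.5
e^(-λm) = 0.5
λm = ln(2)
m = ln(2) / λ

Given m = 0.5059:
λ = ln(2) / 0.5059 = 0.693147 / 0.5059 = 1.3701

Verification: ln(2) / 1.3701 = 0.5059 ✓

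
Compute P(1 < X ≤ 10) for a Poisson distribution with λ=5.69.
0.946287

We have X ~ Poisson(λ=5.69).

To find P(1 < X ≤ 10), we use:
P(1 < X ≤ 10) = P(X ≤ 10) - P(X ≤ 1)
                 = F(10) - F(1)
                 = 0.968897 - 0.022609
                 = 0.946287

So there's approximately a 94.6% chance that X falls in this range.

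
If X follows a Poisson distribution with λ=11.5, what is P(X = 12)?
0.113149

We have X ~ Poisson(λ=11.5).

For a Poisson distribution, the PMF gives us the probability of each outcome.

Using the PMF formula:
P(X = 12) = 0.113149

Rounded to 4 decimal places: 0.1131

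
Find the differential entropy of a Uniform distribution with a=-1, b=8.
2.1972 nats

We have X ~ Uniform(a=-1, b=8).

The differential entropy measures the uncertainty or information content of the distribution.

For a Uniform distribution with a=-1, b=8:
h(X) = 2.1972 nats

(In bits, this would be 3.1699 bits.)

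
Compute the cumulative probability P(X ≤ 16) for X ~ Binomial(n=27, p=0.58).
0.624409

We have X ~ Binomial(n=27, p=0.58).

The CDF gives us P(X ≤ k).

Using the CDF:
P(X ≤ 16) = 0.624409

This means there's approximately a 62.4% chance that X is at most 16.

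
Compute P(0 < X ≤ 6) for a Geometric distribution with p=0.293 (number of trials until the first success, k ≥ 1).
0.875113

We have X ~ Geometric(p=0.293) (number of trials until the first success, k ≥ 1).

To find P(0 < X ≤ 6), we use:
P(0 < X ≤ 6) = P(X ≤ 6) - P(X ≤ 0)
                 = F(6) - F(0)
                 = 0.875113 - 0.000000
                 = 0.875113

So there's approximately a 87.5% chance that X falls in this range.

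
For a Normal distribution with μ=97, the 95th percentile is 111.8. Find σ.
σ = 8.9978

For X ~ Normal(μ, σ), the p-th percentile satisfies x = μ + z_p × σ,
where z_p = Φ⁻¹(p) is the standard normal quantile.

Step 1: z_{0.95} = Φ⁻¹(0.95) = 1.6449

Step 2: Solve for σ:
111.8 = 97 + 1.6449 × σ
σ = (111.8 - 97) / 1.6449
σ = 14.80 / 1.6449
σ = 8.9978

Verification: μ + z × σ = 97 + 1.6449 × 8.9978 = 111.80 ✓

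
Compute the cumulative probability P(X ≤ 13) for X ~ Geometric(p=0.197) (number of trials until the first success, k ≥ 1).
0.942283

We have X ~ Geometric(p=0.197) (number of trials until the first success, k ≥ 1).

The CDF gives us P(X ≤ k).

Using the CDF:
P(X ≤ 13) = 0.942283

This means there's approximately a 94.2% chance that X is at most 13.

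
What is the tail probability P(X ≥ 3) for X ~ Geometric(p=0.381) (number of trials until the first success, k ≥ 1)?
0.383161

We have X ~ Geometric(p=0.381) (number of trials until the first success, k ≥ 1).

For discrete distributions, P(X ≥ 3) = 1 - P(X ≤ 2).

P(X ≤ 2) = 0.616839
P(X ≥ 3) = 1 - 0.616839 = 0.383161

So there's approximately a 38.3% chance that X is at least 3.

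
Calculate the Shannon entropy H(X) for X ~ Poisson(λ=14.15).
2.7377 nats

We have X ~ Poisson(λ=14.15).

The Shannon entropy measures the uncertainty or information content of the distribution.

For a Poisson distribution with λ=14.15:
H(X) = 2.7377 nats

(In bits, this would be 3.9496 bits.)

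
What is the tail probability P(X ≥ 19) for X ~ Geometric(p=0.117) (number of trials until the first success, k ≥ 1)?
0.106486

We have X ~ Geometric(p=0.117) (number of trials until the first success, k ≥ 1).

For discrete distributions, P(X ≥ 19) = 1 - P(X ≤ 18).

P(X ≤ 18) = 0.893514
P(X ≥ 19) = 1 - 0.893514 = 0.106486

So there's approximately a 10.6% chance that X is at least 19.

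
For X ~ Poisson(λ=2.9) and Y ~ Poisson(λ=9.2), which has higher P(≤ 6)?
X has higher probability (P(X ≤ 6) = 0.9713 > P(Y ≤ 6) = 0.1892)

Compute P(≤ 6) for each distribution:

X ~ Poisson(λ=2.9):
P(X ≤ 6) = 0.9713

Y ~ Poisson(λ=9.2):
P(Y ≤ 6) = 0.1892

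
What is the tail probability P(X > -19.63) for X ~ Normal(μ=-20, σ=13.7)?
0.489227

We have X ~ Normal(μ=-20, σ=13.7).

P(X > -19.63) = 1 - P(X ≤ -19.63)
                = 1 - F(-19.63)
                = 1 - 0.510773
                = 0.489227

So there's approximately a 48.9% chance that X exceeds -19.63.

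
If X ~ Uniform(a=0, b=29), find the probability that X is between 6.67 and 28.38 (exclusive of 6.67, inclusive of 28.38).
0.748621

We have X ~ Uniform(a=0, b=29).

To find P(6.67 < X ≤ 28.38), we use:
P(6.67 < X ≤ 28.38) = P(X ≤ 28.38) - P(X ≤ 6.67)
                 = F(28.38) - F(6.67)
                 = 0.978621 - 0.230000
                 = 0.748621

So there's approximately a 74.9% chance that X falls in this range.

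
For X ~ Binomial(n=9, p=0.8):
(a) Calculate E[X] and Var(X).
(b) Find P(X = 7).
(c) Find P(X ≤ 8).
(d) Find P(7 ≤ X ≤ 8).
(a) E[X] = 7.2000, Var(X) = 1.4400
(b) P(X = 7) = 0.301990
(c) P(X ≤ 8) = 0.865782
(d) P(7 ≤ X ≤ 8) = 0.603980

We have X ~ Binomial(n=9, p=0.8).

(a) Moments:
E[X] = 7.2000
Var(X) = 1.4400
σ = √Var(X) = 1.2000

(b) Point probability using PMF:
P(X = 7) = 0.301990

(c) Cumulative probability using CDF:
P(X ≤ 8) = F(8) = 0.865782

(d) Range probability:
P(7 ≤ X ≤ 8) = P(X ≤ 8) - P(X ≤ 6)
                   = F(8) - F(6)
                   = 0.865782 - 0.261802
                   = 0.603980

This means approximately 60.4% of outcomes fall in the interval [7, 8].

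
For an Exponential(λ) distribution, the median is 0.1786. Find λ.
λ = 3.8810

For X ~ Exponential(λ), the CDF is F(x) = 1 - e^(-λx).
The median m satisfies F(m) = 0.5:
1 - e^(-λm) = 0.5
e^(-λm) = 0.5
λm = ln(2)
m = ln(2) / λ

Given m = 0.1786:
λ = ln(2) / 0.1786 = 0.693147 / 0.1786 = 3.8810

Verification: ln(2) / 3.8810 = 0.1786 ✓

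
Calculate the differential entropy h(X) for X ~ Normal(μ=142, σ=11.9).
3.8955 nats

We have X ~ Normal(μ=142, σ=11.9).

The differential entropy measures the uncertainty or information content of the distribution.

For a Normal distribution with μ=142, σ=11.9:
h(X) = 3.8955 nats

(In bits, this would be 5.6200 bits.)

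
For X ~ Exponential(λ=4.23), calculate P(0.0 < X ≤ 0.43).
0.837796

We have X ~ Exponential(λ=4.23).

To find P(0.0 < X ≤ 0.43), we use:
P(0.0 < X ≤ 0.43) = P(X ≤ 0.43) - P(X ≤ 0.0)
                 = F(0.43) - F(0.0)
                 = 0.837796 - 0.000000
                 = 0.837796

So there's approximately a 83.8% chance that X falls in this range.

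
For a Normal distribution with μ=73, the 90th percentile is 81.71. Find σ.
σ = 6.7964

For X ~ Normal(μ, σ), the p-th percentile satisfies x = μ + z_p × σ,
where z_p = Φ⁻¹(p) is the standard normal quantile.

Step 1: z_{0.9} = Φ⁻¹(0.9) = 1.2816

Step 2: Solve for σ:
81.71 = 73 + 1.2816 × σ
σ = (81.71 - 73) / 1.2816
σ = 8.71 / 1.2816
σ = 6.7964

Verification: μ + z × σ = 73 + 1.2816 × 6.7964 = 81.71 ✓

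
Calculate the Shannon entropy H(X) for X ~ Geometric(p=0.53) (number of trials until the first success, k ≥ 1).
1.3044 nats

We have X ~ Geometric(p=0.53) (number of trials until the first success, k ≥ 1).

The Shannon entropy measures the uncertainty or information content of the distribution.

For a Geometric distribution with p=0.53 (number of trials until the first success, k ≥ 1):
H(X) = 1.3044 nats

(In bits, this would be 1.8819 bits.)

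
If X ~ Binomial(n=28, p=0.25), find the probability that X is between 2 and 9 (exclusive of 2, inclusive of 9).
0.844932

We have X ~ Binomial(n=28, p=0.25).

To find P(2 < X ≤ 9), we use:
P(2 < X ≤ 9) = P(X ≤ 9) - P(X ≤ 2)
                 = F(9) - F(2)
                 = 0.861546 - 0.016615
                 = 0.844932

So there's approximately a 84.5% chance that X falls in this range.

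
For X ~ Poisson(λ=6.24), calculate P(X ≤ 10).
0.946658

We have X ~ Poisson(λ=6.24).

The CDF gives us P(X ≤ k).

Using the CDF:
P(X ≤ 10) = 0.946658

This means there's approximately a 94.7% chance that X is at most 10.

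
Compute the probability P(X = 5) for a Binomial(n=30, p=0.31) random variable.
0.038183

We have X ~ Binomial(n=30, p=0.31).

For a Binomial distribution, the PMF gives us the probability of each outcome.

Using the PMF formula:
P(X = 5) = 0.038183

Rounded to 4 decimal places: 0.0382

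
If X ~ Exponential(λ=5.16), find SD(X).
0.1938

We have X ~ Exponential(λ=5.16).

For an Exponential distribution with λ=5.16:
σ = √Var(X) = 0.1938

The standard deviation is the square root of the variance.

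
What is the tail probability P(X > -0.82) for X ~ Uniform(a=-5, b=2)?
0.402857

We have X ~ Uniform(a=-5, b=2).

P(X > -0.82) = 1 - P(X ≤ -0.82)
                = 1 - F(-0.82)
                = 1 - 0.597143
                = 0.402857

So there's approximately a 40.3% chance that X exceeds -0.82.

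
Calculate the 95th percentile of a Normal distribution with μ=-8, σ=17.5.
20.7849

We have X ~ Normal(μ=-8, σ=17.5).

We want to find x such that P(X ≤ x) = 0.95.

This is the 95th percentile, which means 95% of values fall below this point.

Using the inverse CDF (quantile function):
x = F⁻¹(0.95) = 20.7849

Verification: P(X ≤ 20.7849) = 0.95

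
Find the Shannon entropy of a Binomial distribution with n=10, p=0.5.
1.8760 nats

We have X ~ Binomial(n=10, p=0.5).

The Shannon entropy measures the uncertainty or information content of the distribution.

For a Binomial distribution with n=10, p=0.5:
H(X) = 1.8760 nats

(In bits, this would be 2.7064 bits.)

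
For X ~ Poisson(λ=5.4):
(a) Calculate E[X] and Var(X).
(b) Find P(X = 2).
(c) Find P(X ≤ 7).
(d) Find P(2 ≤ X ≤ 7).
(a) E[X] = 5.4000, Var(X) = 5.4000
(b) P(X = 2) = 0.065852
(c) P(X ≤ 7) = 0.821659
(d) P(2 ≤ X ≤ 7) = 0.792753

We have X ~ Poisson(λ=5.4).

(a) Moments:
E[X] = 5.4000
Var(X) = 5.4000
σ = √Var(X) = 2.3238

(b) Point probability using PMF:
P(X = 2) = 0.065852

(c) Cumulative probability using CDF:
P(X ≤ 7) = F(7) = 0.821659

(d) Range probability:
P(2 ≤ X ≤ 7) = P(X ≤ 7) - P(X ≤ 1)
                   = F(7) - F(1)
                   = 0.821659 - 0.028906
                   = 0.792753

This means approximately 79.3% of outcomes fall in the interval [2, 7].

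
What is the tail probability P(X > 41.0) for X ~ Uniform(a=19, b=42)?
0.043478

We have X ~ Uniform(a=19, b=42).

P(X > 41.0) = 1 - P(X ≤ 41.0)
                = 1 - F(41.0)
                = 1 - 0.956522
                = 0.043478

So there's approximately a 4.3% chance that X exceeds 41.0.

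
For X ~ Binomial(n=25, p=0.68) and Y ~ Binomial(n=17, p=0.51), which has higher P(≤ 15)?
Y has higher probability (P(Y ≤ 15) = 0.9998 > P(X ≤ 15) = 0.2555)

Compute P(≤ 15) for each distribution:

X ~ Binomial(n=25, p=0.68):
P(X ≤ 15) = 0.2555

Y ~ Binomial(n=17, p=0.51):
P(Y ≤ 15) = 0.9998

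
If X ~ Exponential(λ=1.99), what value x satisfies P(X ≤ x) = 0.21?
0.1185

We have X ~ Exponential(λ=1.99).

We want to find x such that P(X ≤ x) = 0.21.

This is the 21st percentile, which means 21% of values fall below this point.

Using the inverse CDF (quantile function):
x = F⁻¹(0.21) = 0.1185

Verification: P(X ≤ 0.1185) = 0.21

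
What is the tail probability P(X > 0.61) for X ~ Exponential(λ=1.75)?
0.343867

We have X ~ Exponential(λ=1.75).

P(X > 0.61) = 1 - P(X ≤ 0.61)
                = 1 - F(0.61)
                = 1 - 0.656133
                = 0.343867

So there's approximately a 34.4% chance that X exceeds 0.61.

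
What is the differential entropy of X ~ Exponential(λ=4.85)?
-0.5790 nats

We have X ~ Exponential(λ=4.85).

The differential entropy measures the uncertainty or information content of the distribution.

For an Exponential distribution with λ=4.85:
h(X) = -0.5790 nats

(In bits, this would be -0.8353 bits.)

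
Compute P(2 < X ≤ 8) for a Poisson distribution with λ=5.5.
0.805980

We have X ~ Poisson(λ=5.5).

To find P(2 < X ≤ 8), we use:
P(2 < X ≤ 8) = P(X ≤ 8) - P(X ≤ 2)
                 = F(8) - F(2)
                 = 0.894357 - 0.088376
                 = 0.805980

So there's approximately a 80.6% chance that X falls in this range.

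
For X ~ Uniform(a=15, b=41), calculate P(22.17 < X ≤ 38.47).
0.626923

We have X ~ Uniform(a=15, b=41).

To find P(22.17 < X ≤ 38.47), we use:
P(22.17 < X ≤ 38.47) = P(X ≤ 38.47) - P(X ≤ 22.17)
                 = F(38.47) - F(22.17)
                 = 0.902692 - 0.275769
                 = 0.626923

So there's approximately a 62.7% chance that X falls in this range.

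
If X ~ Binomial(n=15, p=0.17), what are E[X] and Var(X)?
E[X] = 2.5500, Var(X) = 2.1165

We have X ~ Binomial(n=15, p=0.17).

For a Binomial distribution with n=15, p=0.17:

Expected value:
E[X] = 2.5500

Variance:
Var(X) = 2.1165

Standard deviation:
σ = √Var(X) = 1.4548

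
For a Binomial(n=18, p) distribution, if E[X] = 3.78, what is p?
p = 0.21

For a Binomial(n, p) distribution:
E[X] = n × p

Given n = 18 and E[X] = 3.78:
3.78 = 18 × p
p = 3.78 / 18 = 0.21

Verification: Binomial(18, 0.21) has E[X] = 3.78 ✓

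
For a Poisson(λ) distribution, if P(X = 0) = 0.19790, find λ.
λ = 1.6200

For a Poisson(λ) distribution, the PMF at 0 is:
P(X = 0) = λ^0 e^(-λ) / 0! = e^(-λ)

Given P(X = 0) = 0.19790:
e^(-λ) = 0.19790
-λ = ln(0.19790)
λ = -ln(0.19790) = 1.6200

Verification: e^(-1.6200) = 0.19790 ✓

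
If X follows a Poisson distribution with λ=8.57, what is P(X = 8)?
0.136906

We have X ~ Poisson(λ=8.57).

For a Poisson distribution, the PMF gives us the probability of each outcome.

Using the PMF formula:
P(X = 8) = 0.136906

Rounded to 4 decimal places: 0.1369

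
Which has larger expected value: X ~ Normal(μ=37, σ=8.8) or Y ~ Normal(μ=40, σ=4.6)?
Y has larger mean (40.0000 > 37.0000)

Compute the expected value for each distribution:

X ~ Normal(μ=37, σ=8.8):
E[X] = 37.0000

Y ~ Normal(μ=40, σ=4.6):
E[Y] = 40.0000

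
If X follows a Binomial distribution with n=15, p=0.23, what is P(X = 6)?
0.070500

We have X ~ Binomial(n=15, p=0.23).

For a Binomial distribution, the PMF gives us the probability of each outcome.

Using the PMF formula:
P(X = 6) = 0.070500

Rounded to 4 decimal places: 0.0705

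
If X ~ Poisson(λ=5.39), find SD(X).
2.3216

We have X ~ Poisson(λ=5.39).

For a Poisson distribution with λ=5.39:
σ = √Var(X) = 2.3216

The standard deviation is the square root of the variance.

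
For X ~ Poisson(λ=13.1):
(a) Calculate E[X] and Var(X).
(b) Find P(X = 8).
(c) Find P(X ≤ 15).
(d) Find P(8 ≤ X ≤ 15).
(a) E[X] = 13.1000, Var(X) = 13.1000
(b) P(X = 8) = 0.043994
(c) P(X ≤ 15) = 0.754692
(d) P(8 ≤ X ≤ 15) = 0.703414

We have X ~ Poisson(λ=13.1).

(a) Moments:
E[X] = 13.1000
Var(X) = 13.1000
σ = √Var(X) = 3.6194

(b) Point probability using PMF:
P(X = 8) = 0.043994

(c) Cumulative probability using CDF:
P(X ≤ 15) = F(15) = 0.754692

(d) Range probability:
P(8 ≤ X ≤ 15) = P(X ≤ 15) - P(X ≤ 7)
                   = F(15) - F(7)
                   = 0.754692 - 0.051278
                   = 0.703414

This means approximately 70.3% of outcomes fall in the interval [8, 15].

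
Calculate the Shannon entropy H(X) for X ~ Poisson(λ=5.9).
2.2906 nats

We have X ~ Poisson(λ=5.9).

The Shannon entropy measures the uncertainty or information content of the distribution.

For a Poisson distribution with λ=5.9:
H(X) = 2.2906 nats

(In bits, this would be 3.3046 bits.)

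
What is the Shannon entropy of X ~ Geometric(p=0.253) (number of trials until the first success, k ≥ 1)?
2.2356 nats

We have X ~ Geometric(p=0.253) (number of trials until the first success, k ≥ 1).

The Shannon entropy measures the uncertainty or information content of the distribution.

For a Geometric distribution with p=0.253 (number of trials until the first success, k ≥ 1):
H(X) = 2.2356 nats

(In bits, this would be 3.2253 bits.)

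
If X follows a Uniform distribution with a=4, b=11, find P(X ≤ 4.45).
0.064286

We have X ~ Uniform(a=4, b=11).

The CDF gives us P(X ≤ k).

Using the CDF:
P(X ≤ 4.45) = 0.064286

This means there's approximately a 6.4% chance that X is at most 4.45.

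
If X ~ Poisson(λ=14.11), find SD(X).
3.7563

We have X ~ Poisson(λ=14.11).

For a Poisson distribution with λ=14.11:
σ = √Var(X) = 3.7563

The standard deviation is the square root of the variance.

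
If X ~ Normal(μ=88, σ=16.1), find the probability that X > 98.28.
0.261571

We have X ~ Normal(μ=88, σ=16.1).

P(X > 98.28) = 1 - P(X ≤ 98.28)
                = 1 - F(98.28)
                = 1 - 0.738429
                = 0.261571

So there's approximately a 26.2% chance that X exceeds 98.28.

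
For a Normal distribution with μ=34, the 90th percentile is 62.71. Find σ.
σ = 22.4025

For X ~ Normal(μ, σ), the p-th percentile satisfies x = μ + z_p × σ,
where z_p = Φ⁻¹(p) is the standard normal quantile.

Step 1: z_{0.9} = Φ⁻¹(0.9) = 1.2816

Step 2: Solve for σ:
62.71 = 34 + 1.2816 × σ
σ = (62.71 - 34) / 1.2816
σ = 28.71 / 1.2816
σ = 22.4025

Verification: μ + z × σ = 34 + 1.2816 × 22.4025 = 62.71 ✓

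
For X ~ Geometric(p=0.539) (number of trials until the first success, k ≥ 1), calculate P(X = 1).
0.539000

We have X ~ Geometric(p=0.539) (number of trials until the first success, k ≥ 1).

For a Geometric distribution, the PMF gives us the probability of each outcome.

Using the PMF formula:
P(X = 1) = 0.539000

Rounded to 4 decimal places: 0.5390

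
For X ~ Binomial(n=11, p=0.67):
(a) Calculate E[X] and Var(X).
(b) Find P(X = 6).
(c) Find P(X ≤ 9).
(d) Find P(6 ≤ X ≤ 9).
(a) E[X] = 7.3700, Var(X) = 2.4321
(b) P(X = 6) = 0.163554
(c) P(X ≤ 9) = 0.921618
(d) P(6 ≤ X ≤ 9) = 0.804478

We have X ~ Binomial(n=11, p=0.67).

(a) Moments:
E[X] = 7.3700
Var(X) = 2.4321
σ = √Var(X) = 1.5595

(b) Point probability using PMF:
P(X = 6) = 0.163554

(c) Cumulative probability using CDF:
P(X ≤ 9) = F(9) = 0.921618

(d) Range probability:
P(6 ≤ X ≤ 9) = P(X ≤ 9) - P(X ≤ 5)
                   = F(9) - F(5)
                   = 0.921618 - 0.117140
                   = 0.804478

This means approximately 80.4% of outcomes fall in the interval [6, 9].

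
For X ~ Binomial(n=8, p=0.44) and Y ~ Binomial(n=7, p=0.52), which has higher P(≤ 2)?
X has higher probability (P(X ≤ 2) = 0.2376 > P(Y ≤ 2) = 0.1951)

Compute P(≤ 2) for each distribution:

X ~ Binomial(n=8, p=0.44):
P(X ≤ 2) = 0.2376

Y ~ Binomial(n=7, p=0.52):
P(Y ≤ 2) = 0.1951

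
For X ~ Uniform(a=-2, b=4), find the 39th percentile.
0.3400

We have X ~ Uniform(a=-2, b=4).

We want to find x such that P(X ≤ x) = 0.39.

This is the 39th percentile, which means 39% of values fall below this point.

Using the inverse CDF (quantile function):
x = F⁻¹(0.39) = 0.3400

Verification: P(X ≤ 0.3400) = 0.39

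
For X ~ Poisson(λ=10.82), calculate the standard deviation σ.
3.2894

We have X ~ Poisson(λ=10.82).

For a Poisson distribution with λ=10.82:
σ = √Var(X) = 3.2894

The standard deviation is the square root of the variance.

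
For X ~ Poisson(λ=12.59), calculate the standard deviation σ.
3.5482

We have X ~ Poisson(λ=12.59).

For a Poisson distribution with λ=12.59:
σ = √Var(X) = 3.5482

The standard deviation is the square root of the variance.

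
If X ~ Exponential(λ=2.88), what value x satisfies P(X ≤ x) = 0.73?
0.4546

We have X ~ Exponential(λ=2.88).

We want to find x such that P(X ≤ x) = 0.73.

This is the 73rd percentile, which means 73% of values fall below this point.

Using the inverse CDF (quantile function):
x = F⁻¹(0.73) = 0.4546

Verification: P(X ≤ 0.4546) = 0.73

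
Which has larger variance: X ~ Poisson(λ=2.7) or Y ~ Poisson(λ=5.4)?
Y has larger variance (5.4000 > 2.7000)

Compute the variance for each distribution:

X ~ Poisson(λ=2.7):
Var(X) = 2.7000

Y ~ Poisson(λ=5.4):
Var(Y) = 5.4000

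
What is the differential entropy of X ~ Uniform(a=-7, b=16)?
3.1355 nats

We have X ~ Uniform(a=-7, b=16).

The differential entropy measures the uncertainty or information content of the distribution.

For a Uniform distribution with a=-7, b=16:
h(X) = 3.1355 nats

(In bits, this would be 4.5236 bits.)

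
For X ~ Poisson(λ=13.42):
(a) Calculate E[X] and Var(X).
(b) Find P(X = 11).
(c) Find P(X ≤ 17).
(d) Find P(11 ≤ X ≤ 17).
(a) E[X] = 13.4200, Var(X) = 13.4200
(b) P(X = 11) = 0.094600
(c) P(X ≤ 17) = 0.865892
(d) P(11 ≤ X ≤ 17) = 0.648526

We have X ~ Poisson(λ=13.42).

(a) Moments:
E[X] = 13.4200
Var(X) = 13.4200
σ = √Var(X) = 3.6633

(b) Point probability using PMF:
P(X = 11) = 0.094600

(c) Cumulative probability using CDF:
P(X ≤ 17) = F(17) = 0.865892

(d) Range probability:
P(11 ≤ X ≤ 17) = P(X ≤ 17) - P(X ≤ 10)
                   = F(17) - F(10)
                   = 0.865892 - 0.217367
                   = 0.648526

This means approximately 64.9% of outcomes fall in the interval [11, 17].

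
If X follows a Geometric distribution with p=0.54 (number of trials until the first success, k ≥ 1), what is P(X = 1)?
0.540000

We have X ~ Geometric(p=0.54) (number of trials until the first success, k ≥ 1).

For a Geometric distribution, the PMF gives us the probability of each outcome.

Using the PMF formula:
P(X = 1) = 0.540000

Rounded to 4 decimal places: 0.5400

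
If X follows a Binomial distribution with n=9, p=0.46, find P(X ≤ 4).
0.597602

We have X ~ Binomial(n=9, p=0.46).

The CDF gives us P(X ≤ k).

Using the CDF:
P(X ≤ 4) = 0.597602

This means there's approximately a 59.8% chance that X is at most 4.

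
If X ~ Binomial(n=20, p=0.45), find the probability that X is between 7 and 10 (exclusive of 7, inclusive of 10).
0.498705

We have X ~ Binomial(n=20, p=0.45).

To find P(7 < X ≤ 10), we use:
P(7 < X ≤ 10) = P(X ≤ 10) - P(X ≤ 7)
                 = F(10) - F(7)
                 = 0.750711 - 0.252006
                 = 0.498705

So there's approximately a 49.9% chance that X falls in this range.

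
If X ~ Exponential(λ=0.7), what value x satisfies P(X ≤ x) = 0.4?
0.7298

We have X ~ Exponential(λ=0.7).

We want to find x such that P(X ≤ x) = 0.4.

This is the 40th percentile, which means 40% of values fall below this point.

Using the inverse CDF (quantile function):
x = F⁻¹(0.4) = 0.7298

Verification: P(X ≤ 0.7298) = 0.4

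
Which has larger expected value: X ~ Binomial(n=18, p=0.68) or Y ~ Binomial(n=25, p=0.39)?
X has larger mean (12.2400 > 9.7500)

Compute the expected value for each distribution:

X ~ Binomial(n=18, p=0.68):
E[X] = 12.2400

Y ~ Binomial(n=25, p=0.39):
E[Y] = 9.7500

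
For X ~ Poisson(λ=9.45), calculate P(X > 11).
0.242699

We have X ~ Poisson(λ=9.45).

P(X > 11) = 1 - P(X ≤ 11)
                = 1 - F(11)
                = 1 - 0.757301
                = 0.242699

So there's approximately a 24.3% chance that X exceeds 11.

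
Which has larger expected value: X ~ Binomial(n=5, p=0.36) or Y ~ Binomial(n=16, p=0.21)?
Y has larger mean (3.3600 > 1.8000)

Compute the expected value for each distribution:

X ~ Binomial(n=5, p=0.36):
E[X] = 1.8000

Y ~ Binomial(n=16, p=0.21):
E[Y] = 3.3600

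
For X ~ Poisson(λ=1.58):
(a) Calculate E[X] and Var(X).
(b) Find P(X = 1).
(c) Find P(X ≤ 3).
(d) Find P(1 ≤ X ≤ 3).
(a) E[X] = 1.5800, Var(X) = 1.5800
(b) P(X = 1) = 0.325441
(c) P(X ≤ 3) = 0.923919
(d) P(1 ≤ X ≤ 3) = 0.717944

We have X ~ Poisson(λ=1.58).

(a) Moments:
E[X] = 1.5800
Var(X) = 1.5800
σ = √Var(X) = 1.2570

(b) Point probability using PMF:
P(X = 1) = 0.325441

(c) Cumulative probability using CDF:
P(X ≤ 3) = F(3) = 0.923919

(d) Range probability:
P(1 ≤ X ≤ 3) = P(X ≤ 3) - P(X ≤ 0)
                   = F(3) - F(0)
                   = 0.923919 - 0.205975
                   = 0.717944

This means approximately 71.8% of outcomes fall in the interval [1, 3].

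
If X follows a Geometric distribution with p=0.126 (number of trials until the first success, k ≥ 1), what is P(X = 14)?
0.021879

We have X ~ Geometric(p=0.126) (number of trials until the first success, k ≥ 1).

For a Geometric distribution, the PMF gives us the probability of each outcome.

Using the PMF formula:
P(X = 14) = 0.021879

Rounded to 4 decimal places: 0.0219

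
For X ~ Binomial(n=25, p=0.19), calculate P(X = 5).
0.194450

We have X ~ Binomial(n=25, p=0.19).

For a Binomial distribution, the PMF gives us the probability of each outcome.

Using the PMF formula:
P(X = 5) = 0.194450

Rounded to 4 decimal places: 0.1945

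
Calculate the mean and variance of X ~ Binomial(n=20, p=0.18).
E[X] = 3.6000, Var(X) = 2.9520

We have X ~ Binomial(n=20, p=0.18).

For a Binomial distribution with n=20, p=0.18:

Expected value:
E[X] = 3.6000

Variance:
Var(X) = 2.9520

Standard deviation:
σ = √Var(X) = 1.7181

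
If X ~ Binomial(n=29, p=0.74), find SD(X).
2.3621

We have X ~ Binomial(n=29, p=0.74).

For a Binomial distribution with n=29, p=0.74:
σ = √Var(X) = 2.3621

The standard deviation is the square root of the variance.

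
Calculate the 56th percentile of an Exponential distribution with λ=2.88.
0.2851

We have X ~ Exponential(λ=2.88).

We want to find x such that P(X ≤ x) = 0.56.

This is the 56th percentile, which means 56% of values fall below this point.

Using the inverse CDF (quantile function):
x = F⁻¹(0.56) = 0.2851

Verification: P(X ≤ 0.2851) = 0.56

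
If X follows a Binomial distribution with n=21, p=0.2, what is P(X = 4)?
0.215632

We have X ~ Binomial(n=21, p=0.2).

For a Binomial distribution, the PMF gives us the probability of each outcome.

Using the PMF formula:
P(X = 4) = 0.215632

Rounded to 4 decimal places: 0.2156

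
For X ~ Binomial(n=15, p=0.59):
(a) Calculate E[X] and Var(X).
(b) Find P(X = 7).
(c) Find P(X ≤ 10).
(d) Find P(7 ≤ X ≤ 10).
(a) E[X] = 8.8500, Var(X) = 3.6285
(b) P(X = 7) = 0.127874
(c) P(X ≤ 10) = 0.805187
(d) P(7 ≤ X ≤ 10) = 0.695671

We have X ~ Binomial(n=15, p=0.59).

(a) Moments:
E[X] = 8.8500
Var(X) = 3.6285
σ = √Var(X) = 1.9049

(b) Point probability using PMF:
P(X = 7) = 0.127874

(c) Cumulative probability using CDF:
P(X ≤ 10) = F(10) = 0.805187

(d) Range probability:
P(7 ≤ X ≤ 10) = P(X ≤ 10) - P(X ≤ 6)
                   = F(10) - F(6)
                   = 0.805187 - 0.109516
                   = 0.695671

This means approximately 69.6% of outcomes fall in the interval [7, 10].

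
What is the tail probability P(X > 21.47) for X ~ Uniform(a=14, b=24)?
0.253000

We have X ~ Uniform(a=14, b=24).

P(X > 21.47) = 1 - P(X ≤ 21.47)
                = 1 - F(21.47)
                = 1 - 0.747000
                = 0.253000

So there's approximately a 25.3% chance that X exceeds 21.47.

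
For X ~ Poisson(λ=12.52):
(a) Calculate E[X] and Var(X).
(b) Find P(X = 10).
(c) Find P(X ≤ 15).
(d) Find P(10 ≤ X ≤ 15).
(a) E[X] = 12.5200, Var(X) = 12.5200
(b) P(X = 10) = 0.095261
(c) P(X ≤ 15) = 0.804406
(d) P(10 ≤ X ≤ 15) = 0.604501

We have X ~ Poisson(λ=12.52).

(a) Moments:
E[X] = 12.5200
Var(X) = 12.5200
σ = √Var(X) = 3.5384

(b) Point probability using PMF:
P(X = 10) = 0.095261

(c) Cumulative probability using CDF:
P(X ≤ 15) = F(15) = 0.804406

(d) Range probability:
P(10 ≤ X ≤ 15) = P(X ≤ 15) - P(X ≤ 9)
                   = F(15) - F(9)
                   = 0.804406 - 0.199905
                   = 0.604501

This means approximately 60.5% of outcomes fall in the interval [10, 15].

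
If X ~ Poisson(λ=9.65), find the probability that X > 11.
0.264193

We have X ~ Poisson(λ=9.65).

P(X > 11) = 1 - P(X ≤ 11)
                = 1 - F(11)
                = 1 - 0.735807
                = 0.264193

So there's approximately a 26.4% chance that X exceeds 11.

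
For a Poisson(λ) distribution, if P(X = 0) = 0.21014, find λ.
λ = 1.5600

For a Poisson(λ) distribution, the PMF at 0 is:
P(X = 0) = λ^0 e^(-λ) / 0! = e^(-λ)

Given P(X = 0) = 0.21014:
e^(-λ) = 0.21014
-λ = ln(0.21014)
λ = -ln(0.21014) = 1.5600

Verification: e^(-1.5600) = 0.21014 ✓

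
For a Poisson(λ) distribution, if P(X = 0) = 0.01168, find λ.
λ = 4.4499

For a Poisson(λ) distribution, the PMF at 0 is:
P(X = 0) = λ^0 e^(-λ) / 0! = e^(-λ)

Given P(X = 0) = 0.01168:
e^(-λ) = 0.01168
-λ = ln(0.01168)
λ = -ln(0.01168) = 4.4499

Verification: e^(-4.4499) = 0.01168 ✓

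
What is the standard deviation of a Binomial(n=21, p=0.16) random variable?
1.6800

We have X ~ Binomial(n=21, p=0.16).

For a Binomial distribution with n=21, p=0.16:
σ = √Var(X) = 1.6800

The standard deviation is the square root of the variance.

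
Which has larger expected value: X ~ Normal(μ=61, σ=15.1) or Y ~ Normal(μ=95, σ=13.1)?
Y has larger mean (95.0000 > 61.0000)

Compute the expected value for each distribution:

X ~ Normal(μ=61, σ=15.1):
E[X] = 61.0000

Y ~ Normal(μ=95, σ=13.1):
E[Y] = 95.0000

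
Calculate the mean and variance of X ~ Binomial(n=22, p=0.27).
E[X] = 5.9400, Var(X) = 4.3362

We have X ~ Binomial(n=22, p=0.27).

For a Binomial distribution with n=22, p=0.27:

Expected value:
E[X] = 5.9400

Variance:
Var(X) = 4.3362

Standard deviation:
σ = √Var(X) = 2.0824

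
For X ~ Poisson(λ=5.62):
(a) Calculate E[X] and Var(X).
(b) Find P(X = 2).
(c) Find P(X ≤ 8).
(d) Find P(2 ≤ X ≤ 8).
(a) E[X] = 5.6200, Var(X) = 5.6200
(b) P(X = 2) = 0.057241
(c) P(X ≤ 8) = 0.883896
(d) P(2 ≤ X ≤ 8) = 0.859901

We have X ~ Poisson(λ=5.62).

(a) Moments:
E[X] = 5.6200
Var(X) = 5.6200
σ = √Var(X) = 2.3707

(b) Point probability using PMF:
P(X = 2) = 0.057241

(c) Cumulative probability using CDF:
P(X ≤ 8) = F(8) = 0.883896

(d) Range probability:
P(2 ≤ X ≤ 8) = P(X ≤ 8) - P(X ≤ 1)
                   = F(8) - F(1)
                   = 0.883896 - 0.023995
                   = 0.859901

This means approximately 86.0% of outcomes fall in the interval [2, 8].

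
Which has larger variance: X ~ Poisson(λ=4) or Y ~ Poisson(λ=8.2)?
Y has larger variance (8.2000 > 4.0000)

Compute the variance for each distribution:

X ~ Poisson(λ=4):
Var(X) = 4.0000

Y ~ Poisson(λ=8.2):
Var(Y) = 8.2000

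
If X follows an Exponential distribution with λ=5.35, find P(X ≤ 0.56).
0.950013

We have X ~ Exponential(λ=5.35).

The CDF gives us P(X ≤ k).

Using the CDF:
P(X ≤ 0.56) = 0.950013

This means there's approximately a 95.0% chance that X is at most 0.56.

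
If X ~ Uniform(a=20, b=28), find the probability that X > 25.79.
0.276250

We have X ~ Uniform(a=20, b=28).

P(X > 25.79) = 1 - P(X ≤ 25.79)
                = 1 - F(25.79)
                = 1 - 0.723750
                = 0.276250

So there's approximately a 27.6% chance that X exceeds 25.79.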